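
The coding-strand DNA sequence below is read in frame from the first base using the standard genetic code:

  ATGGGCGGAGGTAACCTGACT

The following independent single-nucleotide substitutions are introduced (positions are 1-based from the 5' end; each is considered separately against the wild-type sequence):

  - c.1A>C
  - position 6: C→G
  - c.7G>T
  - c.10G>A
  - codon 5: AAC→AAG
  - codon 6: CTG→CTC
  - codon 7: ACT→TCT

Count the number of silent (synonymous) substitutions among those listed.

Codon 1: ATG (Met) → CTG (Leu) — missense.
Codon 2: GGC (Gly) → GGG (Gly) — synonymous.
Codon 3: GGA (Gly) → TGA (Stop) — nonsense.
Codon 4: GGT (Gly) → AGT (Ser) — missense.
Codon 5: AAC (Asn) → AAG (Lys) — missense.
Codon 6: CTG (Leu) → CTC (Leu) — synonymous.
Codon 7: ACT (Thr) → TCT (Ser) — missense.
Synonymous: 2 of 7.

2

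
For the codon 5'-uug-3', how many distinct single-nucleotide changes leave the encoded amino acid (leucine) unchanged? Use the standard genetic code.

2

Position 1: CUG → 1 synonymous.
Position 2: none → 0 synonymous.
Position 3: UUA → 1 synonymous.
Total: 1 + 0 + 1 = 2.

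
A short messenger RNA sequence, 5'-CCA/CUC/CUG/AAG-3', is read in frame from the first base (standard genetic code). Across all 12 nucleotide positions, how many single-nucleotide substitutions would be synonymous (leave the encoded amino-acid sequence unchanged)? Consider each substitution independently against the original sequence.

Codon 1 (CCA, Pro): 3 synonymous substitutions.
Codon 2 (CUC, Leu): 3 synonymous substitutions.
Codon 3 (CUG, Leu): 4 synonymous substitutions.
Codon 4 (AAG, Lys): 1 synonymous substitution.
Total: 3 + 3 + 4 + 1 = 11.

11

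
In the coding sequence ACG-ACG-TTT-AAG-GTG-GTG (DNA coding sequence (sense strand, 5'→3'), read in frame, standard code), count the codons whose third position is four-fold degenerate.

Codon 1 ACG (Thr): third position 4-fold.
Codon 2 ACG (Thr): third position 4-fold.
Codon 3 TTT (Phe): third position 2-fold.
Codon 4 AAG (Lys): third position 2-fold.
Codon 5 GTG (Val): third position 4-fold.
Codon 6 GTG (Val): third position 4-fold.
Four-fold degenerate third positions: 4.

4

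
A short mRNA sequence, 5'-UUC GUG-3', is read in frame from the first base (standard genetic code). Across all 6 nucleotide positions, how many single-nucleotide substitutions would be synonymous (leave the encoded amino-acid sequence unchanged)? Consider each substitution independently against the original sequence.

Codon 1 (UUC, Phe): 1 synonymous substitution.
Codon 2 (GUG, Val): 3 synonymous substitutions.
Total: 1 + 3 = 4.

4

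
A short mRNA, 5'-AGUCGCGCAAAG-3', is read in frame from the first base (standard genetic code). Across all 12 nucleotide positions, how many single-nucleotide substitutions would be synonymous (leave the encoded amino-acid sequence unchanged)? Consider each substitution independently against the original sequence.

Codon 1 (AGU, Ser): 1 synonymous substitution.
Codon 2 (CGC, Arg): 3 synonymous substitutions.
Codon 3 (GCA, Ala): 3 synonymous substitutions.
Codon 4 (AAG, Lys): 1 synonymous substitution.
Total: 1 + 3 + 3 + 1 = 8.

8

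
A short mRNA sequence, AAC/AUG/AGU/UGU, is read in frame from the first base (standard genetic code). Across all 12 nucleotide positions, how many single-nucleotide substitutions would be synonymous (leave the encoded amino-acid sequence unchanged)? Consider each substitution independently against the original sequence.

3

Codon 1 (AAC, Asn): 1 synonymous substitution.
Codon 2 (AUG, Met): 0 synonymous substitutions.
Codon 3 (AGU, Ser): 1 synonymous substitution.
Codon 4 (UGU, Cys): 1 synonymous substitution.
Total: 1 + 0 + 1 + 1 = 3.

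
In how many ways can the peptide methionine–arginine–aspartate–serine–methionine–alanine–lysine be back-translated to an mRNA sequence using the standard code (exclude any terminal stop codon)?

Met: 1 codon.
Arg: 6 codons.
Asp: 2 codons.
Ser: 6 codons.
Met: 1 codon.
Ala: 4 codons.
Lys: 2 codons.
1 × 6 × 2 × 6 × 1 × 4 × 2 = 576.

576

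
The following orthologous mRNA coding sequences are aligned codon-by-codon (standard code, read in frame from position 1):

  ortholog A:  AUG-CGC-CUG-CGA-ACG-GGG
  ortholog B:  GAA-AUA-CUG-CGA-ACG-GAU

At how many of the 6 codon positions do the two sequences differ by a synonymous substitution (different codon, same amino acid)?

Codon 1: AUG Met / GAA Glu — nonsynonymous.
Codon 2: CGC Arg / AUA Ile — nonsynonymous.
Codon 3: CUG Leu / CUG Leu — identical.
Codon 4: CGA Arg / CGA Arg — identical.
Codon 5: ACG Thr / ACG Thr — identical.
Codon 6: GGG Gly / GAU Asp — nonsynonymous.
Synonymous differences: 0.

0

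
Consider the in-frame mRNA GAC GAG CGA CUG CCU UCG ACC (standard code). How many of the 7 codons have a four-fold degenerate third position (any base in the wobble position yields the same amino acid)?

5

Codon 1 GAC (Asp): third position 2-fold.
Codon 2 GAG (Glu): third position 2-fold.
Codon 3 CGA (Arg): third position 4-fold.
Codon 4 CUG (Leu): third position 4-fold.
Codon 5 CCU (Pro): third position 4-fold.
Codon 6 UCG (Ser): third position 4-fold.
Codon 7 ACC (Thr): third position 4-fold.
Four-fold degenerate third positions: 5.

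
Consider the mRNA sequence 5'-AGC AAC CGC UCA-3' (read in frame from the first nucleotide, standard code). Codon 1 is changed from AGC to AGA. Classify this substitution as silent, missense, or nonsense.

Position 3 falls in codon 1: AGC → Ser.
After the substitution the codon is AGA → Arg.
Ser ≠ Arg, so this is a missense mutation.

missense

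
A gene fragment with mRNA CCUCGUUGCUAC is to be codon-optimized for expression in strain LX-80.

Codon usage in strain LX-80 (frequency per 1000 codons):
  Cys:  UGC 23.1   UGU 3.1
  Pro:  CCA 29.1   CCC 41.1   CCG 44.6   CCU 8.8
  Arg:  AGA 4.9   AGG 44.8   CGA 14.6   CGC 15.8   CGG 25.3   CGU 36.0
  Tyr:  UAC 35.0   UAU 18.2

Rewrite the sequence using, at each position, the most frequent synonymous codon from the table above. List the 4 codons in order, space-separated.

CCG AGG UGC UAC

Codon 1 (Pro): best is CCG at 44.6.
Codon 2 (Arg): best is AGG at 44.8.
Codon 3 (Cys): best is UGC at 23.1.
Codon 4 (Tyr): best is UAC at 35.0.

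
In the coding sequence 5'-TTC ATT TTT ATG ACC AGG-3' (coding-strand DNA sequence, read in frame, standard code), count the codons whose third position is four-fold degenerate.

1

Codon 1 TTC (Phe): third position 2-fold.
Codon 2 ATT (Ile): third position 3-fold.
Codon 3 TTT (Phe): third position 2-fold.
Codon 4 ATG (Met): third position 1-fold.
Codon 5 ACC (Thr): third position 4-fold.
Codon 6 AGG (Arg): third position 2-fold.
Four-fold degenerate third positions: 1.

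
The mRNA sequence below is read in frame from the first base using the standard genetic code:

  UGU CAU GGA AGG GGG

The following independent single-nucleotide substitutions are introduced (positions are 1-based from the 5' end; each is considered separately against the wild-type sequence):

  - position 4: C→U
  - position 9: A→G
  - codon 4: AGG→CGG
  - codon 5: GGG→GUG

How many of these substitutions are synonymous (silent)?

2

Codon 2: CAU (His) → UAU (Tyr) — missense.
Codon 3: GGA (Gly) → GGG (Gly) — synonymous.
Codon 4: AGG (Arg) → CGG (Arg) — synonymous.
Codon 5: GGG (Gly) → GUG (Val) — missense.
Synonymous: 2 of 4.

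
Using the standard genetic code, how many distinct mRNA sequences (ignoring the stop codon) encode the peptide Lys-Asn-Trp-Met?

4

Lys: 2 codons.
Asn: 2 codons.
Trp: 1 codon.
Met: 1 codon.
2 × 2 × 1 × 1 = 4.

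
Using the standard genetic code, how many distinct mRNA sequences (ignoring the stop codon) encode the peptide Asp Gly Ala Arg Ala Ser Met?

4608

Asp: 2 codons.
Gly: 4 codons.
Ala: 4 codons.
Arg: 6 codons.
Ala: 4 codons.
Ser: 6 codons.
Met: 1 codon.
2 × 4 × 4 × 6 × 4 × 6 × 1 = 4608.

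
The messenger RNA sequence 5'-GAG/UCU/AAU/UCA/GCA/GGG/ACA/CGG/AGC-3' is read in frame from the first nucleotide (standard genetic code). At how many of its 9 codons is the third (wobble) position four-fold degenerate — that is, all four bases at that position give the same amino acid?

Codon 1 GAG (Glu): third position 2-fold.
Codon 2 UCU (Ser): third position 4-fold.
Codon 3 AAU (Asn): third position 2-fold.
Codon 4 UCA (Ser): third position 4-fold.
Codon 5 GCA (Ala): third position 4-fold.
Codon 6 GGG (Gly): third position 4-fold.
Codon 7 ACA (Thr): third position 4-fold.
Codon 8 CGG (Arg): third position 4-fold.
Codon 9 AGC (Ser): third position 2-fold.
Four-fold degenerate third positions: 6.

6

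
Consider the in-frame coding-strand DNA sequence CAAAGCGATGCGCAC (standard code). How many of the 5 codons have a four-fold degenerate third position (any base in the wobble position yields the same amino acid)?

Codon 1 CAA (Gln): third position 2-fold.
Codon 2 AGC (Ser): third position 2-fold.
Codon 3 GAT (Asp): third position 2-fold.
Codon 4 GCG (Ala): third position 4-fold.
Codon 5 CAC (His): third position 2-fold.
Four-fold degenerate third positions: 1.

1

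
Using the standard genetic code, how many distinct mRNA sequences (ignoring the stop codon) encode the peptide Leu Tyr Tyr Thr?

Leu: 6 codons.
Tyr: 2 codons.
Tyr: 2 codons.
Thr: 4 codons.
6 × 2 × 2 × 4 = 96.

96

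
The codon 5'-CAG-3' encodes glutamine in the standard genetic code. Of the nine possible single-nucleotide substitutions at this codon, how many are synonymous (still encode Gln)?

Position 1: none → 0 synonymous.
Position 2: none → 0 synonymous.
Position 3: CAA → 1 synonymous.
Total: 0 + 0 + 1 = 1.

1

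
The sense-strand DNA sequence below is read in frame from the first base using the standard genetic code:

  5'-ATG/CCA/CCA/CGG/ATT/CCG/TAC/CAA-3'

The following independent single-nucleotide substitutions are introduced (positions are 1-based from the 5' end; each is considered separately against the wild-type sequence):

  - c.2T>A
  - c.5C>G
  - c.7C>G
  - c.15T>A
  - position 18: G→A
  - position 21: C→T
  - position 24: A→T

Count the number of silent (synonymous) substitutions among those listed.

3

Codon 1: ATG (Met) → AAG (Lys) — missense.
Codon 2: CCA (Pro) → CGA (Arg) — missense.
Codon 3: CCA (Pro) → GCA (Ala) — missense.
Codon 5: ATT (Ile) → ATA (Ile) — synonymous.
Codon 6: CCG (Pro) → CCA (Pro) — synonymous.
Codon 7: TAC (Tyr) → TAT (Tyr) — synonymous.
Codon 8: CAA (Gln) → CAT (His) — missense.
Synonymous: 3 of 7.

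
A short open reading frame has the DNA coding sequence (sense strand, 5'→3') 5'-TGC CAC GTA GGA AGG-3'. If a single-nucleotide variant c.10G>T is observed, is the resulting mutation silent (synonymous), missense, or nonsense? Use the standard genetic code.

nonsense

Position 10 falls in codon 4: GGA → Gly.
After the substitution the codon is TGA → Stop.
The new codon is a stop codon, so this is a nonsense mutation.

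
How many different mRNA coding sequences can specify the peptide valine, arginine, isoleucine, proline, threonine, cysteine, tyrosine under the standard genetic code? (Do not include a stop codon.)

Val: 4 codons.
Arg: 6 codons.
Ile: 3 codons.
Pro: 4 codons.
Thr: 4 codons.
Cys: 2 codons.
Tyr: 2 codons.
4 × 6 × 3 × 4 × 4 × 2 × 2 = 4608.

4608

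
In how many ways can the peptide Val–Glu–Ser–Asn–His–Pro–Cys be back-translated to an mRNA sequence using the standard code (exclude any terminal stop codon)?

1536

Val: 4 codons.
Glu: 2 codons.
Ser: 6 codons.
Asn: 2 codons.
His: 2 codons.
Pro: 4 codons.
Cys: 2 codons.
4 × 2 × 6 × 2 × 2 × 4 × 2 = 1536.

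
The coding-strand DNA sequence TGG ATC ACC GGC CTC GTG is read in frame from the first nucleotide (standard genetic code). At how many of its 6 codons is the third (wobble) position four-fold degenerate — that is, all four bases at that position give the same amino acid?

4

Codon 1 TGG (Trp): third position 1-fold.
Codon 2 ATC (Ile): third position 3-fold.
Codon 3 ACC (Thr): third position 4-fold.
Codon 4 GGC (Gly): third position 4-fold.
Codon 5 CTC (Leu): third position 4-fold.
Codon 6 GTG (Val): third position 4-fold.
Four-fold degenerate third positions: 4.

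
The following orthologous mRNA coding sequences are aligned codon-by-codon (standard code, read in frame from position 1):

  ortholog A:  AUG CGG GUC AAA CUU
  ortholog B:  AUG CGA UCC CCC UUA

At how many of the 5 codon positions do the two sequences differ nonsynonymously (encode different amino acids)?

2

Codon 1: AUG Met / AUG Met — identical.
Codon 2: CGG Arg / CGA Arg — synonymous.
Codon 3: GUC Val / UCC Ser — nonsynonymous.
Codon 4: AAA Lys / CCC Pro — nonsynonymous.
Codon 5: CUU Leu / UUA Leu — synonymous.
Nonsynonymous differences: 2.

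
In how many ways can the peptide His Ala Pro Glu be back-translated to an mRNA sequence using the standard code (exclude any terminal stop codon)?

His: 2 codons.
Ala: 4 codons.
Pro: 4 codons.
Glu: 2 codons.
2 × 4 × 4 × 2 = 64.

64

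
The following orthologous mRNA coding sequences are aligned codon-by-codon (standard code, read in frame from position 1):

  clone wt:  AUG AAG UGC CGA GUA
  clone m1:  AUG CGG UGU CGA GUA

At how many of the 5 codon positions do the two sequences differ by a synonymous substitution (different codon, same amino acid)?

1

Codon 1: AUG Met / AUG Met — identical.
Codon 2: AAG Lys / CGG Arg — nonsynonymous.
Codon 3: UGC Cys / UGU Cys — synonymous.
Codon 4: CGA Arg / CGA Arg — identical.
Codon 5: GUA Val / GUA Val — identical.
Synonymous differences: 1.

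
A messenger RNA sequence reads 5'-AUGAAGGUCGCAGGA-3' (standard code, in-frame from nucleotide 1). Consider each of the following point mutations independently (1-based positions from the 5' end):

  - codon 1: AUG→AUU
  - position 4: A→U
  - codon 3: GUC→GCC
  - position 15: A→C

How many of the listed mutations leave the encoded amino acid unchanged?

1

Codon 1: AUG (Met) → AUU (Ile) — missense.
Codon 2: AAG (Lys) → UAG (Stop) — nonsense.
Codon 3: GUC (Val) → GCC (Ala) — missense.
Codon 5: GGA (Gly) → GGC (Gly) — synonymous.
Synonymous: 1 of 4.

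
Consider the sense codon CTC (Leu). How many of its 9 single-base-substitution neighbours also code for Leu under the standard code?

Position 1: none → 0 synonymous.
Position 2: none → 0 synonymous.
Position 3: CTT, CTA, CTG → 3 synonymous.
Total: 0 + 0 + 3 = 3.

3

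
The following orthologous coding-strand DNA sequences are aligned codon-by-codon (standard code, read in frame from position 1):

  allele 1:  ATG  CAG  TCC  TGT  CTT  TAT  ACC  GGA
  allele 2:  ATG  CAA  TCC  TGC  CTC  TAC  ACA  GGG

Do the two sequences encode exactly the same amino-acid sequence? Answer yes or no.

Codon 1: ATG Met / ATG Met — identical.
Codon 2: CAG Gln / CAA Gln — synonymous.
Codon 3: TCC Ser / TCC Ser — identical.
Codon 4: TGT Cys / TGC Cys — synonymous.
Codon 5: CTT Leu / CTC Leu — synonymous.
Codon 6: TAT Tyr / TAC Tyr — synonymous.
Codon 7: ACC Thr / ACA Thr — synonymous.
Codon 8: GGA Gly / GGG Gly — synonymous.
Nonsynonymous differences: 0 → same protein.

yes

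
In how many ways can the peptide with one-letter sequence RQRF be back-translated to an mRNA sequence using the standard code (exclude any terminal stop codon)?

144

Arg: 6 codons.
Gln: 2 codons.
Arg: 6 codons.
Phe: 2 codons.
6 × 2 × 6 × 2 = 144.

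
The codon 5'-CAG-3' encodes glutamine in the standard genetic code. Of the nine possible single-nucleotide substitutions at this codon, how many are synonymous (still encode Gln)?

1

Position 1: none → 0 synonymous.
Position 2: none → 0 synonymous.
Position 3: CAA → 1 synonymous.
Total: 0 + 0 + 1 = 1.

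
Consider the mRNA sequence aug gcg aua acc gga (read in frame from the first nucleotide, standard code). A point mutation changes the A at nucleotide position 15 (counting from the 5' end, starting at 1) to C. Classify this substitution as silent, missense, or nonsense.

Position 15 falls in codon 5: GGA → Gly.
After the substitution the codon is GGC → Gly.
Both encode Gly, so the change is synonymous.

silent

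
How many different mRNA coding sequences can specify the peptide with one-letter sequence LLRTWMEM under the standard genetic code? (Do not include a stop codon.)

Leu: 6 codons.
Leu: 6 codons.
Arg: 6 codons.
Thr: 4 codons.
Trp: 1 codon.
Met: 1 codon.
Glu: 2 codons.
Met: 1 codon.
6 × 6 × 6 × 4 × 1 × 1 × 2 × 1 = 1728.

1728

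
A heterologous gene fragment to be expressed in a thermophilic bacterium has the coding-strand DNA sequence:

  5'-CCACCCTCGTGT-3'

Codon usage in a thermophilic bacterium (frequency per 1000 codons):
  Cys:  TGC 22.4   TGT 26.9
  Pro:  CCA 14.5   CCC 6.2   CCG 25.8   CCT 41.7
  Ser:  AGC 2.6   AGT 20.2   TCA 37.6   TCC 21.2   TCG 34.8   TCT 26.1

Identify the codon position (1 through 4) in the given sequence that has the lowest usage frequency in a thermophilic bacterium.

Codon 1 CCA (Pro): 14.5 per 1000.
Codon 2 CCC (Pro): 6.2 per 1000.
Codon 3 TCG (Ser): 34.8 per 1000.
Codon 4 TGT (Cys): 26.9 per 1000.
Lowest frequency is 6.2 at codon 2.

2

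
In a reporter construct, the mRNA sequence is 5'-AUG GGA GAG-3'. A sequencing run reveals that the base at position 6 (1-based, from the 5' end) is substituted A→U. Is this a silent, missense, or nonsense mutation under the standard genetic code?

Position 6 falls in codon 2: GGA → Gly.
After the substitution the codon is GGU → Gly.
Both encode Gly, so the change is synonymous.

silent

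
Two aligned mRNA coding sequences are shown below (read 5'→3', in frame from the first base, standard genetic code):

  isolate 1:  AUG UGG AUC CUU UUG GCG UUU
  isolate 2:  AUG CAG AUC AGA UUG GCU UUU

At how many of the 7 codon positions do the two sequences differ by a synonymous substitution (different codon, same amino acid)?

1

Codon 1: AUG Met / AUG Met — identical.
Codon 2: UGG Trp / CAG Gln — nonsynonymous.
Codon 3: AUC Ile / AUC Ile — identical.
Codon 4: CUU Leu / AGA Arg — nonsynonymous.
Codon 5: UUG Leu / UUG Leu — identical.
Codon 6: GCG Ala / GCU Ala — synonymous.
Codon 7: UUU Phe / UUU Phe — identical.
Synonymous differences: 1.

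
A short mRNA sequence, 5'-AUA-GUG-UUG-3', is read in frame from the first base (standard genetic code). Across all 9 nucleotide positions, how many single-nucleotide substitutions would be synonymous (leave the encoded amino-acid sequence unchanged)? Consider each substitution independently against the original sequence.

Codon 1 (AUA, Ile): 2 synonymous substitutions.
Codon 2 (GUG, Val): 3 synonymous substitutions.
Codon 3 (UUG, Leu): 2 synonymous substitutions.
Total: 2 + 3 + 2 = 7.

7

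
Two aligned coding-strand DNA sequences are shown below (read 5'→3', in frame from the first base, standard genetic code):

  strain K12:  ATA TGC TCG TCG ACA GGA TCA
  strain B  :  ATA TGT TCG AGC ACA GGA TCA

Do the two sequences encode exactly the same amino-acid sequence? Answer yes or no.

Codon 1: ATA Ile / ATA Ile — identical.
Codon 2: TGC Cys / TGT Cys — synonymous.
Codon 3: TCG Ser / TCG Ser — identical.
Codon 4: TCG Ser / AGC Ser — synonymous.
Codon 5: ACA Thr / ACA Thr — identical.
Codon 6: GGA Gly / GGA Gly — identical.
Codon 7: TCA Ser / TCA Ser — identical.
Nonsynonymous differences: 0 → same protein.

yes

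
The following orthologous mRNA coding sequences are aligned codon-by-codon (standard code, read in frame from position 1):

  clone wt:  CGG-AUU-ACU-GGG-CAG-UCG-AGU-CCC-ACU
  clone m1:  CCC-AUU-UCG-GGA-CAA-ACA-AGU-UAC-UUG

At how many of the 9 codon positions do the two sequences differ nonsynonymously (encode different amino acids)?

5

Codon 1: CGG Arg / CCC Pro — nonsynonymous.
Codon 2: AUU Ile / AUU Ile — identical.
Codon 3: ACU Thr / UCG Ser — nonsynonymous.
Codon 4: GGG Gly / GGA Gly — synonymous.
Codon 5: CAG Gln / CAA Gln — synonymous.
Codon 6: UCG Ser / ACA Thr — nonsynonymous.
Codon 7: AGU Ser / AGU Ser — identical.
Codon 8: CCC Pro / UAC Tyr — nonsynonymous.
Codon 9: ACU Thr / UUG Leu — nonsynonymous.
Nonsynonymous differences: 5.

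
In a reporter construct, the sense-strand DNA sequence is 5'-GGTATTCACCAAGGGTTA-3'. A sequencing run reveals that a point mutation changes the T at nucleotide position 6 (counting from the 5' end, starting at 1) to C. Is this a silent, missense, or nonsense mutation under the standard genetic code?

Position 6 falls in codon 2: ATT → Ile.
After the substitution the codon is ATC → Ile.
Both encode Ile, so the change is synonymous.

silent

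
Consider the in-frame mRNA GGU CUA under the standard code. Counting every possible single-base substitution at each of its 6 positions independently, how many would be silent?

7

Codon 1 (GGU, Gly): 3 synonymous substitutions.
Codon 2 (CUA, Leu): 4 synonymous substitutions.
Total: 3 + 4 = 7.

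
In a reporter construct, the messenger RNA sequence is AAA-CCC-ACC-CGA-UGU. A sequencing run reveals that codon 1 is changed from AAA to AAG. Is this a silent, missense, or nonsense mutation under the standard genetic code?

Position 3 falls in codon 1: AAA → Lys.
After the substitution the codon is AAG → Lys.
Both encode Lys, so the change is synonymous.

silent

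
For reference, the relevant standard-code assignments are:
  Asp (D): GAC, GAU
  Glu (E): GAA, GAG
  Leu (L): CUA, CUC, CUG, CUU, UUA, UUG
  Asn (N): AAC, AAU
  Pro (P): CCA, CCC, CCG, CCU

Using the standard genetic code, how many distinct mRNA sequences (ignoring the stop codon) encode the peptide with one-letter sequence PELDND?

Pro: 4 codons.
Glu: 2 codons.
Leu: 6 codons.
Asp: 2 codons.
Asn: 2 codons.
Asp: 2 codons.
4 × 2 × 6 × 2 × 2 × 2 = 384.

384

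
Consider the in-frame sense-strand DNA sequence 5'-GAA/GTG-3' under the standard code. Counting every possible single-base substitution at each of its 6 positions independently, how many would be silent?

Codon 1 (GAA, Glu): 1 synonymous substitution.
Codon 2 (GTG, Val): 3 synonymous substitutions.
Total: 1 + 3 = 4.

4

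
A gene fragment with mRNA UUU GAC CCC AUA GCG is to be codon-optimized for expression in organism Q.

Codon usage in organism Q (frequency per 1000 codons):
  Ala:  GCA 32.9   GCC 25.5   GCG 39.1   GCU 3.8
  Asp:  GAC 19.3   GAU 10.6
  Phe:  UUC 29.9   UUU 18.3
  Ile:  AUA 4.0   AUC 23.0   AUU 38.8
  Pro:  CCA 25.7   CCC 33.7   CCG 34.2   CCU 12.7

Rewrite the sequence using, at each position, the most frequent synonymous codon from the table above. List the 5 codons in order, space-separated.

UUC GAC CCG AUU GCG

Codon 1 (Phe): best is UUC at 29.9.
Codon 2 (Asp): best is GAC at 19.3.
Codon 3 (Pro): best is CCG at 34.2.
Codon 4 (Ile): best is AUU at 38.8.
Codon 5 (Ala): best is GCG at 39.1.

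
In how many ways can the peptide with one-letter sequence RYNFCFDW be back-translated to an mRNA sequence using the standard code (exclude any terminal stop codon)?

384

Arg: 6 codons.
Tyr: 2 codons.
Asn: 2 codons.
Phe: 2 codons.
Cys: 2 codons.
Phe: 2 codons.
Asp: 2 codons.
Trp: 1 codon.
6 × 2 × 2 × 2 × 2 × 2 × 2 × 1 = 384.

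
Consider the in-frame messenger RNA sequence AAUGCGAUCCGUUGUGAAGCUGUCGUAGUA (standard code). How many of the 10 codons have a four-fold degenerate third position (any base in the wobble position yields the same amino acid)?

Codon 1 AAU (Asn): third position 2-fold.
Codon 2 GCG (Ala): third position 4-fold.
Codon 3 AUC (Ile): third position 3-fold.
Codon 4 CGU (Arg): third position 4-fold.
Codon 5 UGU (Cys): third position 2-fold.
Codon 6 GAA (Glu): third position 2-fold.
Codon 7 GCU (Ala): third position 4-fold.
Codon 8 GUC (Val): third position 4-fold.
Codon 9 GUA (Val): third position 4-fold.
Codon 10 GUA (Val): third position 4-fold.
Four-fold degenerate third positions: 6.

6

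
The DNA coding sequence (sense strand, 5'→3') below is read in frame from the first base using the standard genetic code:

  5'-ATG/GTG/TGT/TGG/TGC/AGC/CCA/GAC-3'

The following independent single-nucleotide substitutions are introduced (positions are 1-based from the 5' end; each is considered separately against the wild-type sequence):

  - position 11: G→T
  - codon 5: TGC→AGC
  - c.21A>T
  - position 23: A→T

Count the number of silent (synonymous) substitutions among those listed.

1

Codon 4: TGG (Trp) → TTG (Leu) — missense.
Codon 5: TGC (Cys) → AGC (Ser) — missense.
Codon 7: CCA (Pro) → CCT (Pro) — synonymous.
Codon 8: GAC (Asp) → GTC (Val) — missense.
Synonymous: 1 of 4.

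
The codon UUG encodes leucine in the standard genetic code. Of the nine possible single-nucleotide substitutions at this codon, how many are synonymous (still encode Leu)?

Position 1: CUG → 1 synonymous.
Position 2: none → 0 synonymous.
Position 3: UUA → 1 synonymous.
Total: 1 + 0 + 1 = 2.

2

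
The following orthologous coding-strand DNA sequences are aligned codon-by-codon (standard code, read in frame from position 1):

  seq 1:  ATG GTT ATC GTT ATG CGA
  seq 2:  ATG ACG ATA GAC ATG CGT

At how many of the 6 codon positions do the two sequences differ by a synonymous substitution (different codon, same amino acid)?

Codon 1: ATG Met / ATG Met — identical.
Codon 2: GTT Val / ACG Thr — nonsynonymous.
Codon 3: ATC Ile / ATA Ile — synonymous.
Codon 4: GTT Val / GAC Asp — nonsynonymous.
Codon 5: ATG Met / ATG Met — identical.
Codon 6: CGA Arg / CGT Arg — synonymous.
Synonymous differences: 2.

2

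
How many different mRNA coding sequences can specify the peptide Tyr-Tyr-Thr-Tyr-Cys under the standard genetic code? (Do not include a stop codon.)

Tyr: 2 codons.
Tyr: 2 codons.
Thr: 4 codons.
Tyr: 2 codons.
Cys: 2 codons.
2 × 2 × 4 × 2 × 2 = 64.

64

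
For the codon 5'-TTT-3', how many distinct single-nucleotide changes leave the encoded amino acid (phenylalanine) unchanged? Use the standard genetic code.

1

Position 1: none → 0 synonymous.
Position 2: none → 0 synonymous.
Position 3: TTC → 1 synonymous.
Total: 0 + 0 + 1 = 1.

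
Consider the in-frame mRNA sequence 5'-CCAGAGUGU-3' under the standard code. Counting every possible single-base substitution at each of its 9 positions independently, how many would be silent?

Codon 1 (CCA, Pro): 3 synonymous substitutions.
Codon 2 (GAG, Glu): 1 synonymous substitution.
Codon 3 (UGU, Cys): 1 synonymous substitution.
Total: 3 + 1 + 1 = 5.

5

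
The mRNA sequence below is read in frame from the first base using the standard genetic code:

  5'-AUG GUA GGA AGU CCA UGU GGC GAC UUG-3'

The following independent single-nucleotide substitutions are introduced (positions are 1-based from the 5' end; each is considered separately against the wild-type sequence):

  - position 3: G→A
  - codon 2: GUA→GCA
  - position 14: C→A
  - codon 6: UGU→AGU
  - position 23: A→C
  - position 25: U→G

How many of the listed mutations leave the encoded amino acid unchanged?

0

Codon 1: AUG (Met) → AUA (Ile) — missense.
Codon 2: GUA (Val) → GCA (Ala) — missense.
Codon 5: CCA (Pro) → CAA (Gln) — missense.
Codon 6: UGU (Cys) → AGU (Ser) — missense.
Codon 8: GAC (Asp) → GCC (Ala) — missense.
Codon 9: UUG (Leu) → GUG (Val) — missense.
Synonymous: 0 of 6.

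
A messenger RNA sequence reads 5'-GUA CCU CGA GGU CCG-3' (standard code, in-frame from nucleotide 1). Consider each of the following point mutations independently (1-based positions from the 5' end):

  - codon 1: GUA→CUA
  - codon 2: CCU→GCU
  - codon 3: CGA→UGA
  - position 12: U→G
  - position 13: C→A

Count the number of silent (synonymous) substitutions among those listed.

Codon 1: GUA (Val) → CUA (Leu) — missense.
Codon 2: CCU (Pro) → GCU (Ala) — missense.
Codon 3: CGA (Arg) → UGA (Stop) — nonsense.
Codon 4: GGU (Gly) → GGG (Gly) — synonymous.
Codon 5: CCG (Pro) → ACG (Thr) — missense.
Synonymous: 1 of 5.

1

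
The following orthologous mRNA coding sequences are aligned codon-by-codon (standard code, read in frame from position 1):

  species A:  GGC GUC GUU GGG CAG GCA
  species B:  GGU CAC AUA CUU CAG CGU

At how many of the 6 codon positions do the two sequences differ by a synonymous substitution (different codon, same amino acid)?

Codon 1: GGC Gly / GGU Gly — synonymous.
Codon 2: GUC Val / CAC His — nonsynonymous.
Codon 3: GUU Val / AUA Ile — nonsynonymous.
Codon 4: GGG Gly / CUU Leu — nonsynonymous.
Codon 5: CAG Gln / CAG Gln — identical.
Codon 6: GCA Ala / CGU Arg — nonsynonymous.
Synonymous differences: 1.

1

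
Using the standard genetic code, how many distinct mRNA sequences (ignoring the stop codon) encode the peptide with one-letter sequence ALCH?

Ala: 4 codons.
Leu: 6 codons.
Cys: 2 codons.
His: 2 codons.
4 × 6 × 2 × 2 = 96.

96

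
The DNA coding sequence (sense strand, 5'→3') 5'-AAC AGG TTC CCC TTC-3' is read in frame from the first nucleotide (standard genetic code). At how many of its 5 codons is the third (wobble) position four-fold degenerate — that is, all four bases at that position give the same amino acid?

Codon 1 AAC (Asn): third position 2-fold.
Codon 2 AGG (Arg): third position 2-fold.
Codon 3 TTC (Phe): third position 2-fold.
Codon 4 CCC (Pro): third position 4-fold.
Codon 5 TTC (Phe): third position 2-fold.
Four-fold degenerate third positions: 1.

1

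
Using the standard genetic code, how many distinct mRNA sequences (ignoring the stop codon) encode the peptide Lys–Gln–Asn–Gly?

32

Lys: 2 codons.
Gln: 2 codons.
Asn: 2 codons.
Gly: 4 codons.
2 × 2 × 2 × 4 = 32.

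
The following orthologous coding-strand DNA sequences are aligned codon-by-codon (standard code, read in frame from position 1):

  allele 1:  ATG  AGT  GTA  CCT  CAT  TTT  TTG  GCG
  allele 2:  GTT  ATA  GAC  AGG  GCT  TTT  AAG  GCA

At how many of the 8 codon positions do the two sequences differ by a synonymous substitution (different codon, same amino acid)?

Codon 1: ATG Met / GTT Val — nonsynonymous.
Codon 2: AGT Ser / ATA Ile — nonsynonymous.
Codon 3: GTA Val / GAC Asp — nonsynonymous.
Codon 4: CCT Pro / AGG Arg — nonsynonymous.
Codon 5: CAT His / GCT Ala — nonsynonymous.
Codon 6: TTT Phe / TTT Phe — identical.
Codon 7: TTG Leu / AAG Lys — nonsynonymous.
Codon 8: GCG Ala / GCA Ala — synonymous.
Synonymous differences: 1.

1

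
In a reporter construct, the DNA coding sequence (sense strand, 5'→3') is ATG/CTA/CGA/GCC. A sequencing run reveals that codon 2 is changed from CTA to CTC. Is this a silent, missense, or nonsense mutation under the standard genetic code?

Position 6 falls in codon 2: CTA → Leu.
After the substitution the codon is CTC → Leu.
Both encode Leu, so the change is synonymous.

silent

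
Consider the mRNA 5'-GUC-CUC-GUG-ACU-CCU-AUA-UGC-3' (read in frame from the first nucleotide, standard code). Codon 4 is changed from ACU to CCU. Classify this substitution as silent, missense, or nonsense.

Position 10 falls in codon 4: ACU → Thr.
After the substitution the codon is CCU → Pro.
Thr ≠ Pro, so this is a missense mutation.

missense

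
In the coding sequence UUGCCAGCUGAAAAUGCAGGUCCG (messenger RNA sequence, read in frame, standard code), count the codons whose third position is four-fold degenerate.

5

Codon 1 UUG (Leu): third position 2-fold.
Codon 2 CCA (Pro): third position 4-fold.
Codon 3 GCU (Ala): third position 4-fold.
Codon 4 GAA (Glu): third position 2-fold.
Codon 5 AAU (Asn): third position 2-fold.
Codon 6 GCA (Ala): third position 4-fold.
Codon 7 GGU (Gly): third position 4-fold.
Codon 8 CCG (Pro): third position 4-fold.
Four-fold degenerate third positions: 5.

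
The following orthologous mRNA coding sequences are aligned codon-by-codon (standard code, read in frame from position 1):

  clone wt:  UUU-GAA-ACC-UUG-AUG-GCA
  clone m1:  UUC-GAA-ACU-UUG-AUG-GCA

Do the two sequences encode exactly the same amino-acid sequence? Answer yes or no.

yes

Codon 1: UUU Phe / UUC Phe — synonymous.
Codon 2: GAA Glu / GAA Glu — identical.
Codon 3: ACC Thr / ACU Thr — synonymous.
Codon 4: UUG Leu / UUG Leu — identical.
Codon 5: AUG Met / AUG Met — identical.
Codon 6: GCA Ala / GCA Ala — identical.
Nonsynonymous differences: 0 → same protein.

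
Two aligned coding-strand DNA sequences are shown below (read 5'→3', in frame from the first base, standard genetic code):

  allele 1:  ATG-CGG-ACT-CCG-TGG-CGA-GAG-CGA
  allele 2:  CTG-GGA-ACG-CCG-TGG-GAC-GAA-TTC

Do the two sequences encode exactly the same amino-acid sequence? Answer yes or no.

no

Codon 1: ATG Met / CTG Leu — nonsynonymous.
Codon 2: CGG Arg / GGA Gly — nonsynonymous.
Codon 3: ACT Thr / ACG Thr — synonymous.
Codon 4: CCG Pro / CCG Pro — identical.
Codon 5: TGG Trp / TGG Trp — identical.
Codon 6: CGA Arg / GAC Asp — nonsynonymous.
Codon 7: GAG Glu / GAA Glu — synonymous.
Codon 8: CGA Arg / TTC Phe — nonsynonymous.
Nonsynonymous differences: 4 → different protein.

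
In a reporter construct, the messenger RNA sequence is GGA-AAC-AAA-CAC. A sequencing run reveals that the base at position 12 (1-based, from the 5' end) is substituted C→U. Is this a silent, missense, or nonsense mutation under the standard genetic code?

silent

Position 12 falls in codon 4: CAC → His.
After the substitution the codon is CAU → His.
Both encode His, so the change is synonymous.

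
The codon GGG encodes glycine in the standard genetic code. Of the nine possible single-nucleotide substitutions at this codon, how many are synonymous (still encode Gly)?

3

Position 1: none → 0 synonymous.
Position 2: none → 0 synonymous.
Position 3: GGU, GGC, GGA → 3 synonymous.
Total: 0 + 0 + 3 = 3.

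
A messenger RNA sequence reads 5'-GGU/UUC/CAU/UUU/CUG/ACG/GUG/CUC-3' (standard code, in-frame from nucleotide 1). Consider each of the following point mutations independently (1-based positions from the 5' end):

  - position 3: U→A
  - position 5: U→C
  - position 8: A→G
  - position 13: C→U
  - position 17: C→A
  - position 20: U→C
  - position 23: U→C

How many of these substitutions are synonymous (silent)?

Codon 1: GGU (Gly) → GGA (Gly) — synonymous.
Codon 2: UUC (Phe) → UCC (Ser) — missense.
Codon 3: CAU (His) → CGU (Arg) — missense.
Codon 5: CUG (Leu) → UUG (Leu) — synonymous.
Codon 6: ACG (Thr) → AAG (Lys) — missense.
Codon 7: GUG (Val) → GCG (Ala) — missense.
Codon 8: CUC (Leu) → CCC (Pro) — missense.
Synonymous: 2 of 7.

2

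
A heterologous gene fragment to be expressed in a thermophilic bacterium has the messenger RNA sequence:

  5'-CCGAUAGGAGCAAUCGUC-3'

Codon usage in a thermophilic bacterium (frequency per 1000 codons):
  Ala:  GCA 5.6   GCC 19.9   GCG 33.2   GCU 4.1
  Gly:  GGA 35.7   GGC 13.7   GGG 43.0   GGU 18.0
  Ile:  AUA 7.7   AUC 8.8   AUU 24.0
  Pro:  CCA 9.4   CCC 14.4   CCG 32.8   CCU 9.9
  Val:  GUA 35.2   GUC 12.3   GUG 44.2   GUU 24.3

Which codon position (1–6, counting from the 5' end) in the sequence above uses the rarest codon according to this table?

Codon 1 CCG (Pro): 32.8 per 1000.
Codon 2 AUA (Ile): 7.7 per 1000.
Codon 3 GGA (Gly): 35.7 per 1000.
Codon 4 GCA (Ala): 5.6 per 1000.
Codon 5 AUC (Ile): 8.8 per 1000.
Codon 6 GUC (Val): 12.3 per 1000.
Lowest frequency is 5.6 at codon 4.

4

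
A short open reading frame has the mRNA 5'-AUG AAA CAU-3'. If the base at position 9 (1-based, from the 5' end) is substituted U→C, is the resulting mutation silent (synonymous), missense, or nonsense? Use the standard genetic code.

Position 9 falls in codon 3: CAU → His.
After the substitution the codon is CAC → His.
Both encode His, so the change is synonymous.

silent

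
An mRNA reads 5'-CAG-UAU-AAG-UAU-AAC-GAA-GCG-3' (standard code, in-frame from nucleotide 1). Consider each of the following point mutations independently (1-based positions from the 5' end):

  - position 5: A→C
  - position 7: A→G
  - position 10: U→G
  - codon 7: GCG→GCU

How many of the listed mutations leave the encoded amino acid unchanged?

Codon 2: UAU (Tyr) → UCU (Ser) — missense.
Codon 3: AAG (Lys) → GAG (Glu) — missense.
Codon 4: UAU (Tyr) → GAU (Asp) — missense.
Codon 7: GCG (Ala) → GCU (Ala) — synonymous.
Synonymous: 1 of 4.

1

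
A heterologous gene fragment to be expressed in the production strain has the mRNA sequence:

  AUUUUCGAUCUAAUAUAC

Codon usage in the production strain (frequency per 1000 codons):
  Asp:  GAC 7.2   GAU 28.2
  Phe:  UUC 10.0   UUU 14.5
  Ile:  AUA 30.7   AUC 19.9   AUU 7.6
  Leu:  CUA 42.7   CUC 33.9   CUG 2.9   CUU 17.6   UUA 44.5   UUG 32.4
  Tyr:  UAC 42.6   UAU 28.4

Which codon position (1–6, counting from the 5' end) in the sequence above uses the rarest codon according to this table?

1

Codon 1 AUU (Ile): 7.6 per 1000.
Codon 2 UUC (Phe): 10.0 per 1000.
Codon 3 GAU (Asp): 28.2 per 1000.
Codon 4 CUA (Leu): 42.7 per 1000.
Codon 5 AUA (Ile): 30.7 per 1000.
Codon 6 UAC (Tyr): 42.6 per 1000.
Lowest frequency is 7.6 at codon 1.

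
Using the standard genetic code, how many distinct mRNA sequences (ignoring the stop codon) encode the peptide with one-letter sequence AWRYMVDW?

384

Ala: 4 codons.
Trp: 1 codon.
Arg: 6 codons.
Tyr: 2 codons.
Met: 1 codon.
Val: 4 codons.
Asp: 2 codons.
Trp: 1 codon.
4 × 1 × 6 × 2 × 1 × 4 × 2 × 1 = 384.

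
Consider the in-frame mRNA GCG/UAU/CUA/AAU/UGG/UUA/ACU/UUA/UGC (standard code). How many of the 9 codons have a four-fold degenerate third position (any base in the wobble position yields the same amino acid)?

3

Codon 1 GCG (Ala): third position 4-fold.
Codon 2 UAU (Tyr): third position 2-fold.
Codon 3 CUA (Leu): third position 4-fold.
Codon 4 AAU (Asn): third position 2-fold.
Codon 5 UGG (Trp): third position 1-fold.
Codon 6 UUA (Leu): third position 2-fold.
Codon 7 ACU (Thr): third position 4-fold.
Codon 8 UUA (Leu): third position 2-fold.
Codon 9 UGC (Cys): third position 2-fold.
Four-fold degenerate third positions: 3.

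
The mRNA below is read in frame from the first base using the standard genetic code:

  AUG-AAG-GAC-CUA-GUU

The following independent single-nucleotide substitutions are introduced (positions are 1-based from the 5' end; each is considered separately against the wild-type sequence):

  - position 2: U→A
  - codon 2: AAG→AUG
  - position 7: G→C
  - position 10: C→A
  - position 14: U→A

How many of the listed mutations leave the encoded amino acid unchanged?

Codon 1: AUG (Met) → AAG (Lys) — missense.
Codon 2: AAG (Lys) → AUG (Met) — missense.
Codon 3: GAC (Asp) → CAC (His) — missense.
Codon 4: CUA (Leu) → AUA (Ile) — missense.
Codon 5: GUU (Val) → GAU (Asp) — missense.
Synonymous: 0 of 5.

0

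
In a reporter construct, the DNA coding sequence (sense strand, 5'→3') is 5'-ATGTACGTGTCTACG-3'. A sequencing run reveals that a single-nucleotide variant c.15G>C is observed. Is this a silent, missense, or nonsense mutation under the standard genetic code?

Position 15 falls in codon 5: ACG → Thr.
After the substitution the codon is ACC → Thr.
Both encode Thr, so the change is synonymous.

silent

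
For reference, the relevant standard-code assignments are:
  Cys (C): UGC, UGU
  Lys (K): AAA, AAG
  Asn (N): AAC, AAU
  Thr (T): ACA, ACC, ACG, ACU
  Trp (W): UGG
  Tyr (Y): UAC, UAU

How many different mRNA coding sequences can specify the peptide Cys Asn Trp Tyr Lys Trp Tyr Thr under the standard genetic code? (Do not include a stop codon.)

128

Cys: 2 codons.
Asn: 2 codons.
Trp: 1 codon.
Tyr: 2 codons.
Lys: 2 codons.
Trp: 1 codon.
Tyr: 2 codons.
Thr: 4 codons.
2 × 2 × 1 × 2 × 2 × 1 × 2 × 4 = 128.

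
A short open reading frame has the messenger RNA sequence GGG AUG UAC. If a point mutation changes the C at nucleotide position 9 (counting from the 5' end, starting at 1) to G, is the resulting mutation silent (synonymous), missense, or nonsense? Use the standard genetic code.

Position 9 falls in codon 3: UAC → Tyr.
After the substitution the codon is UAG → Stop.
The new codon is a stop codon, so this is a nonsense mutation.

nonsense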